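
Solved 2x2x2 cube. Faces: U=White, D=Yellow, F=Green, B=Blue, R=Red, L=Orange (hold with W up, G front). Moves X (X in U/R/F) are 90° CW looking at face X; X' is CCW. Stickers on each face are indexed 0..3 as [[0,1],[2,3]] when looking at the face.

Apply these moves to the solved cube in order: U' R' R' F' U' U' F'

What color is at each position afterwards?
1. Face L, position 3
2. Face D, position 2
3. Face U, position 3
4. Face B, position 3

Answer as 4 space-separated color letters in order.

Answer: Y Y Y B

Derivation:
After move 1 (U'): U=WWWW F=OOGG R=GGRR B=RRBB L=BBOO
After move 2 (R'): R=GRGR U=WBWR F=OWGW D=YOYG B=YRYB
After move 3 (R'): R=RRGG U=WYWY F=OBGR D=YWYW B=GROB
After move 4 (F'): F=BROG U=WYRG R=WRYG D=BOYW L=BYOW
After move 5 (U'): U=YGWR F=BYOG R=BRYG B=WROB L=GROW
After move 6 (U'): U=GRYW F=GROG R=BYYG B=BROB L=WROW
After move 7 (F'): F=RGGO U=GRBY R=OYBG D=RWYW L=WWOY
Query 1: L[3] = Y
Query 2: D[2] = Y
Query 3: U[3] = Y
Query 4: B[3] = B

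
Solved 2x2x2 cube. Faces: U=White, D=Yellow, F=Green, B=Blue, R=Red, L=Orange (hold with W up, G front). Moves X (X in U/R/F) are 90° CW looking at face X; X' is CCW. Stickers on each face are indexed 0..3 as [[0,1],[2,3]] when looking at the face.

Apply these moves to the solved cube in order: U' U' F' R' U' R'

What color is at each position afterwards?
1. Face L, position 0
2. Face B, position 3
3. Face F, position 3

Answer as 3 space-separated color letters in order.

After move 1 (U'): U=WWWW F=OOGG R=GGRR B=RRBB L=BBOO
After move 2 (U'): U=WWWW F=BBGG R=OORR B=GGBB L=RROO
After move 3 (F'): F=BGBG U=WWOR R=YOYR D=ROYY L=RWOW
After move 4 (R'): R=ORYY U=WBOG F=BWBR D=RGYG B=YGOB
After move 5 (U'): U=BGWO F=RWBR R=BWYY B=OROB L=YGOW
After move 6 (R'): R=WYBY U=BOWO F=RGBO D=RWYR B=GRGB
Query 1: L[0] = Y
Query 2: B[3] = B
Query 3: F[3] = O

Answer: Y B O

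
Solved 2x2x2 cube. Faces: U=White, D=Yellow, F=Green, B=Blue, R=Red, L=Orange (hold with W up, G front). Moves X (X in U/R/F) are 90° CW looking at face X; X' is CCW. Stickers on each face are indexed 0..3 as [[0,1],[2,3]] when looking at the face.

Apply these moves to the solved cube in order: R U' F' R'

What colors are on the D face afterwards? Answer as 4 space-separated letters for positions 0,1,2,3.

Answer: B Y Y G

Derivation:
After move 1 (R): R=RRRR U=WGWG F=GYGY D=YBYB B=WBWB
After move 2 (U'): U=GGWW F=OOGY R=GYRR B=RRWB L=WBOO
After move 3 (F'): F=OYOG U=GGGR R=BYYR D=BOYB L=WWOW
After move 4 (R'): R=YRBY U=GWGR F=OGOR D=BYYG B=BROB
Query: D face = BYYG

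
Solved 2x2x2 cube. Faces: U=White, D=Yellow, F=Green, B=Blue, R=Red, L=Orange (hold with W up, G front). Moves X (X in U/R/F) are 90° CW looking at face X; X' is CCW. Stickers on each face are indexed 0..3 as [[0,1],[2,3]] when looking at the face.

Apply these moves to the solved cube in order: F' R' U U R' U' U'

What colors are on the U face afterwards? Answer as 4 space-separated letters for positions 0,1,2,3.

Answer: G B O B

Derivation:
After move 1 (F'): F=GGGG U=WWRR R=YRYR D=OOYY L=OWOW
After move 2 (R'): R=RRYY U=WBRB F=GWGR D=OGYG B=YBOB
After move 3 (U): U=RWBB F=RRGR R=YBYY B=OWOB L=GWOW
After move 4 (U): U=BRBW F=YBGR R=OWYY B=GWOB L=RROW
After move 5 (R'): R=WYOY U=BOBG F=YRGW D=OBYR B=GWGB
After move 6 (U'): U=OGBB F=RRGW R=YROY B=WYGB L=GWOW
After move 7 (U'): U=GBOB F=GWGW R=RROY B=YRGB L=WYOW
Query: U face = GBOB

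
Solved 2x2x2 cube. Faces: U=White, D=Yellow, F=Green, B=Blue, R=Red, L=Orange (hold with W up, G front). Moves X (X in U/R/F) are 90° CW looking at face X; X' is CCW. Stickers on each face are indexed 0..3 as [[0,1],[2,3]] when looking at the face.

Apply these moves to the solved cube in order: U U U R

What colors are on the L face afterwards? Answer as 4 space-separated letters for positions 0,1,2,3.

Answer: B B O O

Derivation:
After move 1 (U): U=WWWW F=RRGG R=BBRR B=OOBB L=GGOO
After move 2 (U): U=WWWW F=BBGG R=OORR B=GGBB L=RROO
After move 3 (U): U=WWWW F=OOGG R=GGRR B=RRBB L=BBOO
After move 4 (R): R=RGRG U=WOWG F=OYGY D=YBYR B=WRWB
Query: L face = BBOO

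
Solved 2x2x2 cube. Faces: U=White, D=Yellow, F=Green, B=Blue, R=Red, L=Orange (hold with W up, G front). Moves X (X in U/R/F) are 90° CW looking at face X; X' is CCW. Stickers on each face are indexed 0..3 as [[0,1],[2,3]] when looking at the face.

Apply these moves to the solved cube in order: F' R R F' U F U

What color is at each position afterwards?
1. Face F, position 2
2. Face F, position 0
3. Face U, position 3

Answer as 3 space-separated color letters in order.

Answer: G R W

Derivation:
After move 1 (F'): F=GGGG U=WWRR R=YRYR D=OOYY L=OWOW
After move 2 (R): R=YYRR U=WGRG F=GOGY D=OBYB B=RBWB
After move 3 (R): R=RYRY U=WORY F=GBGB D=OWYR B=GBGB
After move 4 (F'): F=BBGG U=WORR R=WYOY D=WWYR L=OYOR
After move 5 (U): U=RWRO F=WYGG R=GBOY B=OYGB L=BBOR
After move 6 (F): F=GWGY U=RWRB R=RBOY D=OGYR L=BWOW
After move 7 (U): U=RRBW F=RBGY R=OYOY B=BWGB L=GWOW
Query 1: F[2] = G
Query 2: F[0] = R
Query 3: U[3] = W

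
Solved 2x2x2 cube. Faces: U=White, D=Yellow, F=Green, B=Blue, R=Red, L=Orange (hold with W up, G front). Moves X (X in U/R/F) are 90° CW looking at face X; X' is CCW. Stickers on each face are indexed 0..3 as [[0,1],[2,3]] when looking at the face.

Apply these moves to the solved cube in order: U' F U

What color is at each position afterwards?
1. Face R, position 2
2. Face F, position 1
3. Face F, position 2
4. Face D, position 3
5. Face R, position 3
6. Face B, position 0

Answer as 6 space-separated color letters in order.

After move 1 (U'): U=WWWW F=OOGG R=GGRR B=RRBB L=BBOO
After move 2 (F): F=GOGO U=WWOB R=WGWR D=RGYY L=BYOY
After move 3 (U): U=OWBW F=WGGO R=RRWR B=BYBB L=GOOY
Query 1: R[2] = W
Query 2: F[1] = G
Query 3: F[2] = G
Query 4: D[3] = Y
Query 5: R[3] = R
Query 6: B[0] = B

Answer: W G G Y R B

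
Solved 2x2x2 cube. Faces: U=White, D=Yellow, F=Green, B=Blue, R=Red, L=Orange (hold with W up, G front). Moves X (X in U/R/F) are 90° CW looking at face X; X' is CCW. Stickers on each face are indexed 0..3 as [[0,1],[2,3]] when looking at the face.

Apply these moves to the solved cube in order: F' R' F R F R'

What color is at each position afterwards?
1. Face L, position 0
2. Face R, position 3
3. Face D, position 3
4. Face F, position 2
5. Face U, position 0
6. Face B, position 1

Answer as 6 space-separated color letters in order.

After move 1 (F'): F=GGGG U=WWRR R=YRYR D=OOYY L=OWOW
After move 2 (R'): R=RRYY U=WBRB F=GWGR D=OGYG B=YBOB
After move 3 (F): F=GGRW U=WBWW R=RRBY D=YRYG L=OOOG
After move 4 (R): R=BRYR U=WGWW F=GRRG D=YOYY B=WBBB
After move 5 (F): F=RGGR U=WGGO R=WRWR D=YBYY L=OYOO
After move 6 (R'): R=RRWW U=WBGW F=RGGO D=YGYR B=YBBB
Query 1: L[0] = O
Query 2: R[3] = W
Query 3: D[3] = R
Query 4: F[2] = G
Query 5: U[0] = W
Query 6: B[1] = B

Answer: O W R G W B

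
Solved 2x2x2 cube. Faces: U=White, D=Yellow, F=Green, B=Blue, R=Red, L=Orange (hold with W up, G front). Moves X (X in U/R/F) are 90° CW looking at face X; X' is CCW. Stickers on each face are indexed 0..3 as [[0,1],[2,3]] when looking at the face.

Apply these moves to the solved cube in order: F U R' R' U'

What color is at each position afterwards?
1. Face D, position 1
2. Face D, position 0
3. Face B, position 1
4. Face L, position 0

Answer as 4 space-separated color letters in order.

After move 1 (F): F=GGGG U=WWOO R=WRWR D=RRYY L=OYOY
After move 2 (U): U=OWOW F=WRGG R=BBWR B=OYBB L=GGOY
After move 3 (R'): R=BRBW U=OBOO F=WWGW D=RRYG B=YYRB
After move 4 (R'): R=RWBB U=OROY F=WBGO D=RWYW B=GYRB
After move 5 (U'): U=RYOO F=GGGO R=WBBB B=RWRB L=GYOY
Query 1: D[1] = W
Query 2: D[0] = R
Query 3: B[1] = W
Query 4: L[0] = G

Answer: W R W G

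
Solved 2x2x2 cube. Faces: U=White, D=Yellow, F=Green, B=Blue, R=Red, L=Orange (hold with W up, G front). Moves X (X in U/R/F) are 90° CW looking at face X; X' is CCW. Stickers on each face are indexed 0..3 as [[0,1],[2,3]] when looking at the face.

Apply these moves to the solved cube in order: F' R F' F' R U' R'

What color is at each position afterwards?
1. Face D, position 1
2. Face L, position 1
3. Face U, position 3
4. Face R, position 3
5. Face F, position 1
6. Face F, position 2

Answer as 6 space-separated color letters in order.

Answer: R B W R G O

Derivation:
After move 1 (F'): F=GGGG U=WWRR R=YRYR D=OOYY L=OWOW
After move 2 (R): R=YYRR U=WGRG F=GOGY D=OBYB B=RBWB
After move 3 (F'): F=OYGG U=WGYR R=BYOR D=WWYB L=OGOR
After move 4 (F'): F=YGOG U=WGBO R=WYWR D=GRYB L=OROY
After move 5 (R): R=WWRY U=WGBG F=YROB D=GWYR B=OBGB
After move 6 (U'): U=GGWB F=OROB R=YRRY B=WWGB L=OBOY
After move 7 (R'): R=RYYR U=GGWW F=OGOB D=GRYB B=RWWB
Query 1: D[1] = R
Query 2: L[1] = B
Query 3: U[3] = W
Query 4: R[3] = R
Query 5: F[1] = G
Query 6: F[2] = O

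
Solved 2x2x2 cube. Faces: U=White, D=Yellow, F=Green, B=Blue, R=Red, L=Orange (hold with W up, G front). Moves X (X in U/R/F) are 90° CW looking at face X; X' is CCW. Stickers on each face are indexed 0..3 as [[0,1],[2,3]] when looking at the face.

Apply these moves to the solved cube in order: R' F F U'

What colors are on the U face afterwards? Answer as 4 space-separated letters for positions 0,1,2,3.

Answer: B Y W G

Derivation:
After move 1 (R'): R=RRRR U=WBWB F=GWGW D=YGYG B=YBYB
After move 2 (F): F=GGWW U=WBOO R=WRBR D=RRYG L=OYOG
After move 3 (F): F=WGWG U=WBGY R=OROR D=BWYG L=OROR
After move 4 (U'): U=BYWG F=ORWG R=WGOR B=ORYB L=YBOR
Query: U face = BYWG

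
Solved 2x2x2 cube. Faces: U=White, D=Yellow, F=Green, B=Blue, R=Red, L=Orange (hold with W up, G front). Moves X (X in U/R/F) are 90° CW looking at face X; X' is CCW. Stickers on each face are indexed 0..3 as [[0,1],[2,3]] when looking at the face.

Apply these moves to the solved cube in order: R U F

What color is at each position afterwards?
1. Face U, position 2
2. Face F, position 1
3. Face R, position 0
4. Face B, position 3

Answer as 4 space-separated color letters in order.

Answer: O R G B

Derivation:
After move 1 (R): R=RRRR U=WGWG F=GYGY D=YBYB B=WBWB
After move 2 (U): U=WWGG F=RRGY R=WBRR B=OOWB L=GYOO
After move 3 (F): F=GRYR U=WWOY R=GBGR D=RWYB L=GYOB
Query 1: U[2] = O
Query 2: F[1] = R
Query 3: R[0] = G
Query 4: B[3] = B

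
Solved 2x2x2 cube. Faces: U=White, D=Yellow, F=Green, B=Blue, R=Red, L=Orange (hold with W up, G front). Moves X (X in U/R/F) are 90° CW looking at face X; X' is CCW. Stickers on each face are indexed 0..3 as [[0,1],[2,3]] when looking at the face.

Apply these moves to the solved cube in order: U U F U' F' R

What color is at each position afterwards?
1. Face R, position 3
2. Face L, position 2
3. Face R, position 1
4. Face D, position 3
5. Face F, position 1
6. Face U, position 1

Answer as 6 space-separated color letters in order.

After move 1 (U): U=WWWW F=RRGG R=BBRR B=OOBB L=GGOO
After move 2 (U): U=WWWW F=BBGG R=OORR B=GGBB L=RROO
After move 3 (F): F=GBGB U=WWOR R=WOWR D=ROYY L=RYOY
After move 4 (U'): U=WRWO F=RYGB R=GBWR B=WOBB L=GGOY
After move 5 (F'): F=YBRG U=WRGW R=OBRR D=GYYY L=GOOW
After move 6 (R): R=RORB U=WBGG F=YYRY D=GBYW B=WORB
Query 1: R[3] = B
Query 2: L[2] = O
Query 3: R[1] = O
Query 4: D[3] = W
Query 5: F[1] = Y
Query 6: U[1] = B

Answer: B O O W Y B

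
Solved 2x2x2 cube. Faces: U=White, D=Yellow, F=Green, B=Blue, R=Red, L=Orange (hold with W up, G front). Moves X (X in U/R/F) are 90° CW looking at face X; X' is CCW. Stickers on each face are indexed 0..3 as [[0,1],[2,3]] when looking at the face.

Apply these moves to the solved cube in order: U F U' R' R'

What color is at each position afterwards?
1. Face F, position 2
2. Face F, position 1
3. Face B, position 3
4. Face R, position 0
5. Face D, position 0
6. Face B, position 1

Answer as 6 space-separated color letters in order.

After move 1 (U): U=WWWW F=RRGG R=BBRR B=OOBB L=GGOO
After move 2 (F): F=GRGR U=WWOG R=WBWR D=RBYY L=GYOY
After move 3 (U'): U=WGWO F=GYGR R=GRWR B=WBBB L=OOOY
After move 4 (R'): R=RRGW U=WBWW F=GGGO D=RYYR B=YBBB
After move 5 (R'): R=RWRG U=WBWY F=GBGW D=RGYO B=RBYB
Query 1: F[2] = G
Query 2: F[1] = B
Query 3: B[3] = B
Query 4: R[0] = R
Query 5: D[0] = R
Query 6: B[1] = B

Answer: G B B R R B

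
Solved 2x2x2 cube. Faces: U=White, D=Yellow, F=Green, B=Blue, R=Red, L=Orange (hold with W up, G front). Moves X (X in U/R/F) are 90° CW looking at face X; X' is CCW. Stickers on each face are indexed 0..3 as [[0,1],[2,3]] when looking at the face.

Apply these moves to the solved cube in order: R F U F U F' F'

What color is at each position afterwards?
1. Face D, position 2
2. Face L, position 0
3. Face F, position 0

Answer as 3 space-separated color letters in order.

After move 1 (R): R=RRRR U=WGWG F=GYGY D=YBYB B=WBWB
After move 2 (F): F=GGYY U=WGOO R=WRGR D=RRYB L=OYOB
After move 3 (U): U=OWOG F=WRYY R=WBGR B=OYWB L=GGOB
After move 4 (F): F=YWYR U=OWBG R=OBGR D=GWYB L=GROR
After move 5 (U): U=BOGW F=OBYR R=OYGR B=GRWB L=YWOR
After move 6 (F'): F=BROY U=BOOG R=WYGR D=WRYB L=YWOG
After move 7 (F'): F=RYBO U=BOWG R=RYWR D=WGYB L=YGOO
Query 1: D[2] = Y
Query 2: L[0] = Y
Query 3: F[0] = R

Answer: Y Y R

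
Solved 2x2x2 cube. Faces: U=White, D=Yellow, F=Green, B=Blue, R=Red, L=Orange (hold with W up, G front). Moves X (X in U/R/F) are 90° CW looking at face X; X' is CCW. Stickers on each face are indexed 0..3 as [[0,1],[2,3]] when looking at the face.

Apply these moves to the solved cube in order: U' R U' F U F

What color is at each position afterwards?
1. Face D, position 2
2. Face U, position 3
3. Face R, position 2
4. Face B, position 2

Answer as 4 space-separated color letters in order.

After move 1 (U'): U=WWWW F=OOGG R=GGRR B=RRBB L=BBOO
After move 2 (R): R=RGRG U=WOWG F=OYGY D=YBYR B=WRWB
After move 3 (U'): U=OGWW F=BBGY R=OYRG B=RGWB L=WROO
After move 4 (F): F=GBYB U=OGOR R=WYWG D=ROYR L=WYOB
After move 5 (U): U=OORG F=WYYB R=RGWG B=WYWB L=GBOB
After move 6 (F): F=YWBY U=OOBB R=RGGG D=WRYR L=GROO
Query 1: D[2] = Y
Query 2: U[3] = B
Query 3: R[2] = G
Query 4: B[2] = W

Answer: Y B G W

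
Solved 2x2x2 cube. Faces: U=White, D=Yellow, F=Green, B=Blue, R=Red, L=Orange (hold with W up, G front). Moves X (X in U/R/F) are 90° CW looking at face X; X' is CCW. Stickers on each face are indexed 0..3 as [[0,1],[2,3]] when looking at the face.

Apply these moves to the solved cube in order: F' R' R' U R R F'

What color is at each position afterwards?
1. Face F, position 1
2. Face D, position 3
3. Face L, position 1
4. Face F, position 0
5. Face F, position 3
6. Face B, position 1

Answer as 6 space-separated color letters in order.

After move 1 (F'): F=GGGG U=WWRR R=YRYR D=OOYY L=OWOW
After move 2 (R'): R=RRYY U=WBRB F=GWGR D=OGYG B=YBOB
After move 3 (R'): R=RYRY U=WORY F=GBGB D=OWYR B=GBGB
After move 4 (U): U=RWYO F=RYGB R=GBRY B=OWGB L=GBOW
After move 5 (R): R=RGYB U=RYYB F=RWGR D=OGYO B=OWWB
After move 6 (R): R=YRBG U=RWYR F=RGGO D=OWYO B=BWYB
After move 7 (F'): F=GORG U=RWYB R=WROG D=BWYO L=GROY
Query 1: F[1] = O
Query 2: D[3] = O
Query 3: L[1] = R
Query 4: F[0] = G
Query 5: F[3] = G
Query 6: B[1] = W

Answer: O O R G G W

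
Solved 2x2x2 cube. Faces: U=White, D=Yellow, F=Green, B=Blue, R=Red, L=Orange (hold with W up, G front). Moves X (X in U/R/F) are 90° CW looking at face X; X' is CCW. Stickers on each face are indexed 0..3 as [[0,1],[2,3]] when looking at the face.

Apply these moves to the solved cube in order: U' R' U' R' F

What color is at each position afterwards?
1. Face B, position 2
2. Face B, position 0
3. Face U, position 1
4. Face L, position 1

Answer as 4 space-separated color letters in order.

Answer: O G Y Y

Derivation:
After move 1 (U'): U=WWWW F=OOGG R=GGRR B=RRBB L=BBOO
After move 2 (R'): R=GRGR U=WBWR F=OWGW D=YOYG B=YRYB
After move 3 (U'): U=BRWW F=BBGW R=OWGR B=GRYB L=YROO
After move 4 (R'): R=WROG U=BYWG F=BRGW D=YBYW B=GROB
After move 5 (F): F=GBWR U=BYOR R=WRGG D=OWYW L=YYOB
Query 1: B[2] = O
Query 2: B[0] = G
Query 3: U[1] = Y
Query 4: L[1] = Y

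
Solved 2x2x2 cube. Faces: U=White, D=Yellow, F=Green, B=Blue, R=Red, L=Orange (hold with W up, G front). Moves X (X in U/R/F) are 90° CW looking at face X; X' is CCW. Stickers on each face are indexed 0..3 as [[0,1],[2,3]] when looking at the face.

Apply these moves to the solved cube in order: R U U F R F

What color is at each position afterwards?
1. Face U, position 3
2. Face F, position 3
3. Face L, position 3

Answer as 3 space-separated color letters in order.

Answer: Y O W

Derivation:
After move 1 (R): R=RRRR U=WGWG F=GYGY D=YBYB B=WBWB
After move 2 (U): U=WWGG F=RRGY R=WBRR B=OOWB L=GYOO
After move 3 (U): U=GWGW F=WBGY R=OORR B=GYWB L=RROO
After move 4 (F): F=GWYB U=GWOR R=GOWR D=ROYB L=RYOB
After move 5 (R): R=WGRO U=GWOB F=GOYB D=RWYG B=RYWB
After move 6 (F): F=YGBO U=GWBY R=OGBO D=RWYG L=RROW
Query 1: U[3] = Y
Query 2: F[3] = O
Query 3: L[3] = W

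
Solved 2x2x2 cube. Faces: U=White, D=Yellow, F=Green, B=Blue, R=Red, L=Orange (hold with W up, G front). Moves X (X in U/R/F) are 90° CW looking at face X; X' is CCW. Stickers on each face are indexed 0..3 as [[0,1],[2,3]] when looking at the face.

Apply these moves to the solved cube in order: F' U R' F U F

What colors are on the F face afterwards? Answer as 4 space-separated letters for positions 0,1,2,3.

After move 1 (F'): F=GGGG U=WWRR R=YRYR D=OOYY L=OWOW
After move 2 (U): U=RWRW F=YRGG R=BBYR B=OWBB L=GGOW
After move 3 (R'): R=BRBY U=RBRO F=YWGW D=ORYG B=YWOB
After move 4 (F): F=GYWW U=RBWG R=RROY D=BBYG L=GOOR
After move 5 (U): U=WRGB F=RRWW R=YWOY B=GOOB L=GYOR
After move 6 (F): F=WRWR U=WRRY R=GWBY D=OYYG L=GBOB
Query: F face = WRWR

Answer: W R W R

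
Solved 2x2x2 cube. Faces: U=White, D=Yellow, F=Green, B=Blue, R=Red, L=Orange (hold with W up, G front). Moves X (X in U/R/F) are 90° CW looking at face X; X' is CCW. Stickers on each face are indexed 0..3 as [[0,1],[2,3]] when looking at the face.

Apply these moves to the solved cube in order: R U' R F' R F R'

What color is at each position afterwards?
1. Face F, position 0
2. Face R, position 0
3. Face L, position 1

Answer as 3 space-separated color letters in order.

Answer: O W B

Derivation:
After move 1 (R): R=RRRR U=WGWG F=GYGY D=YBYB B=WBWB
After move 2 (U'): U=GGWW F=OOGY R=GYRR B=RRWB L=WBOO
After move 3 (R): R=RGRY U=GOWY F=OBGB D=YWYR B=WRGB
After move 4 (F'): F=BBOG U=GORR R=WGYY D=BOYR L=WYOW
After move 5 (R): R=YWYG U=GBRG F=BOOR D=BGYW B=RROB
After move 6 (F): F=OBRO U=GBWY R=RWGG D=YYYW L=WBOG
After move 7 (R'): R=WGRG U=GOWR F=OBRY D=YBYO B=WRYB
Query 1: F[0] = O
Query 2: R[0] = W
Query 3: L[1] = B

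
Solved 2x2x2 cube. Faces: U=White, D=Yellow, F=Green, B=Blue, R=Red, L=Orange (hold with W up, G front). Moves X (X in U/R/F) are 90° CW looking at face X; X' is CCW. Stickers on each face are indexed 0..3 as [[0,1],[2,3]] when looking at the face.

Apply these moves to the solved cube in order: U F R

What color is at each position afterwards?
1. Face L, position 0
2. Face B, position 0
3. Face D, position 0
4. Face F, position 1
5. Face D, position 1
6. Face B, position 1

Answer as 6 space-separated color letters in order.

Answer: G G R B B O

Derivation:
After move 1 (U): U=WWWW F=RRGG R=BBRR B=OOBB L=GGOO
After move 2 (F): F=GRGR U=WWOG R=WBWR D=RBYY L=GYOY
After move 3 (R): R=WWRB U=WROR F=GBGY D=RBYO B=GOWB
Query 1: L[0] = G
Query 2: B[0] = G
Query 3: D[0] = R
Query 4: F[1] = B
Query 5: D[1] = B
Query 6: B[1] = O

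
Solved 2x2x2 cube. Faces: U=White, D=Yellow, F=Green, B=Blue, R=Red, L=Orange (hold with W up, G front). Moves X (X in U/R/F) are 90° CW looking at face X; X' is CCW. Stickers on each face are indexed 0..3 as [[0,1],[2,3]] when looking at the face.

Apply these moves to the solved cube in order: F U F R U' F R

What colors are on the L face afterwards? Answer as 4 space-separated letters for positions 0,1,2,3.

After move 1 (F): F=GGGG U=WWOO R=WRWR D=RRYY L=OYOY
After move 2 (U): U=OWOW F=WRGG R=BBWR B=OYBB L=GGOY
After move 3 (F): F=GWGR U=OWYG R=OBWR D=WBYY L=GROR
After move 4 (R): R=WORB U=OWYR F=GBGY D=WBYO B=GYWB
After move 5 (U'): U=WROY F=GRGY R=GBRB B=WOWB L=GYOR
After move 6 (F): F=GGYR U=WRRY R=OBYB D=RGYO L=GWOB
After move 7 (R): R=YOBB U=WGRR F=GGYO D=RWYW B=YORB
Query: L face = GWOB

Answer: G W O B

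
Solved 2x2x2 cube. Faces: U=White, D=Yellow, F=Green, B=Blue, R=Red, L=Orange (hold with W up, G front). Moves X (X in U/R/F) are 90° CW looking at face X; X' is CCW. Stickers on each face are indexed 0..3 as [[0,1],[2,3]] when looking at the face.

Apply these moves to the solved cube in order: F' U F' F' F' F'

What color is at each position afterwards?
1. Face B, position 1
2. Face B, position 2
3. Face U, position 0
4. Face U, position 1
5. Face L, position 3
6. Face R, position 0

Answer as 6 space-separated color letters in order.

After move 1 (F'): F=GGGG U=WWRR R=YRYR D=OOYY L=OWOW
After move 2 (U): U=RWRW F=YRGG R=BBYR B=OWBB L=GGOW
After move 3 (F'): F=RGYG U=RWBY R=OBOR D=GWYY L=GWOR
After move 4 (F'): F=GGRY U=RWOO R=WBGR D=WRYY L=GYOB
After move 5 (F'): F=GYGR U=RWWG R=RBWR D=YBYY L=GOOO
After move 6 (F'): F=YRGG U=RWRW R=BBYR D=OOYY L=GGOW
Query 1: B[1] = W
Query 2: B[2] = B
Query 3: U[0] = R
Query 4: U[1] = W
Query 5: L[3] = W
Query 6: R[0] = B

Answer: W B R W W B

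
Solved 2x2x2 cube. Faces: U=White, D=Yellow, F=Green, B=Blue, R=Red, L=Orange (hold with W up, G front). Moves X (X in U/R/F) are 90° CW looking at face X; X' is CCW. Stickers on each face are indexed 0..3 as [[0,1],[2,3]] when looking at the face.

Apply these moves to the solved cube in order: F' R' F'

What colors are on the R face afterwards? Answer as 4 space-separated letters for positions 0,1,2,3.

After move 1 (F'): F=GGGG U=WWRR R=YRYR D=OOYY L=OWOW
After move 2 (R'): R=RRYY U=WBRB F=GWGR D=OGYG B=YBOB
After move 3 (F'): F=WRGG U=WBRY R=GROY D=WWYG L=OBOR
Query: R face = GROY

Answer: G R O Y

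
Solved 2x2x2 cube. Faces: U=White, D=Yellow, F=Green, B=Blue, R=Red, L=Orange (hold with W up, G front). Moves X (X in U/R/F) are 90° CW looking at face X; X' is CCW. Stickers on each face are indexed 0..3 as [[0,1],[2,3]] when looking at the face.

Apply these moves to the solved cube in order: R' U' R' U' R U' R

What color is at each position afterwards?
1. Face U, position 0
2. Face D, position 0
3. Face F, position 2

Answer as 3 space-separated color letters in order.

After move 1 (R'): R=RRRR U=WBWB F=GWGW D=YGYG B=YBYB
After move 2 (U'): U=BBWW F=OOGW R=GWRR B=RRYB L=YBOO
After move 3 (R'): R=WRGR U=BYWR F=OBGW D=YOYW B=GRGB
After move 4 (U'): U=YRBW F=YBGW R=OBGR B=WRGB L=GROO
After move 5 (R): R=GORB U=YBBW F=YOGW D=YGYW B=WRRB
After move 6 (U'): U=BWYB F=GRGW R=YORB B=GORB L=WROO
After move 7 (R): R=RYBO U=BRYW F=GGGW D=YRYG B=BOWB
Query 1: U[0] = B
Query 2: D[0] = Y
Query 3: F[2] = G

Answer: B Y G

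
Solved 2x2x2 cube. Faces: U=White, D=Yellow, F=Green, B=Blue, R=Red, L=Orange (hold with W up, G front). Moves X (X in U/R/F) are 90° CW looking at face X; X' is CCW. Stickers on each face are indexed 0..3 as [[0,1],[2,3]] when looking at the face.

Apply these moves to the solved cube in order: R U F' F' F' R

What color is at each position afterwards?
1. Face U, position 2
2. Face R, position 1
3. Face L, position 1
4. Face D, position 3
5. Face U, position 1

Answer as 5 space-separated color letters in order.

Answer: O G Y O R

Derivation:
After move 1 (R): R=RRRR U=WGWG F=GYGY D=YBYB B=WBWB
After move 2 (U): U=WWGG F=RRGY R=WBRR B=OOWB L=GYOO
After move 3 (F'): F=RYRG U=WWWR R=BBYR D=YOYB L=GGOG
After move 4 (F'): F=YGRR U=WWBY R=OBYR D=GGYB L=GROW
After move 5 (F'): F=GRYR U=WWOY R=GBGR D=RWYB L=GYOB
After move 6 (R): R=GGRB U=WROR F=GWYB D=RWYO B=YOWB
Query 1: U[2] = O
Query 2: R[1] = G
Query 3: L[1] = Y
Query 4: D[3] = O
Query 5: U[1] = R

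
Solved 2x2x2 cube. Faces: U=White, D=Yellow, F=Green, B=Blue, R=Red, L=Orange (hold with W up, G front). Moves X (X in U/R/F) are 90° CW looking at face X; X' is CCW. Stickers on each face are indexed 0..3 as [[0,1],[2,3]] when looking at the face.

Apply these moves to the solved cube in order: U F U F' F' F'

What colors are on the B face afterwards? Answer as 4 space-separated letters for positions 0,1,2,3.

Answer: G Y B B

Derivation:
After move 1 (U): U=WWWW F=RRGG R=BBRR B=OOBB L=GGOO
After move 2 (F): F=GRGR U=WWOG R=WBWR D=RBYY L=GYOY
After move 3 (U): U=OWGW F=WBGR R=OOWR B=GYBB L=GROY
After move 4 (F'): F=BRWG U=OWOW R=BORR D=RYYY L=GWOG
After move 5 (F'): F=RGBW U=OWBR R=YORR D=WGYY L=GWOO
After move 6 (F'): F=GWRB U=OWYR R=GOWR D=WOYY L=GROB
Query: B face = GYBB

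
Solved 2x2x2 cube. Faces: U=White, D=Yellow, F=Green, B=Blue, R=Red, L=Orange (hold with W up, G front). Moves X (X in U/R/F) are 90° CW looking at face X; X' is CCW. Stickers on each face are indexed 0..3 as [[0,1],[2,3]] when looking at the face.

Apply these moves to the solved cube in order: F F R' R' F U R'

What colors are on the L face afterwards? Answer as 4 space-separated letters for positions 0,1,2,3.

Answer: G G O W

Derivation:
After move 1 (F): F=GGGG U=WWOO R=WRWR D=RRYY L=OYOY
After move 2 (F): F=GGGG U=WWYY R=OROR D=WWYY L=OROR
After move 3 (R'): R=RROO U=WBYB F=GWGY D=WGYG B=YBWB
After move 4 (R'): R=RORO U=WWYY F=GBGB D=WWYY B=GBGB
After move 5 (F): F=GGBB U=WWRR R=YOYO D=RRYY L=OWOW
After move 6 (U): U=RWRW F=YOBB R=GBYO B=OWGB L=GGOW
After move 7 (R'): R=BOGY U=RGRO F=YWBW D=ROYB B=YWRB
Query: L face = GGOW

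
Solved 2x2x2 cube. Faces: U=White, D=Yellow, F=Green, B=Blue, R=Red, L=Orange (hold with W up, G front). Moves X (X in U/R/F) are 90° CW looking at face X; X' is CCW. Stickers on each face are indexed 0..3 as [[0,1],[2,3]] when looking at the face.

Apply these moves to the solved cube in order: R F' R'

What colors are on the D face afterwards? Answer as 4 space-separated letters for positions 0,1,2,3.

After move 1 (R): R=RRRR U=WGWG F=GYGY D=YBYB B=WBWB
After move 2 (F'): F=YYGG U=WGRR R=BRYR D=OOYB L=OGOW
After move 3 (R'): R=RRBY U=WWRW F=YGGR D=OYYG B=BBOB
Query: D face = OYYG

Answer: O Y Y G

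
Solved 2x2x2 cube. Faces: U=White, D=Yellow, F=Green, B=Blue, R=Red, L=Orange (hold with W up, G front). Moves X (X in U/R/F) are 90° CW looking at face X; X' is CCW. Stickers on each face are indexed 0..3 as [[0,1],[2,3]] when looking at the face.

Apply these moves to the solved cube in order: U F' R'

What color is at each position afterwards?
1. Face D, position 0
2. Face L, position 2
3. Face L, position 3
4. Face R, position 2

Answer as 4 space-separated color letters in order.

After move 1 (U): U=WWWW F=RRGG R=BBRR B=OOBB L=GGOO
After move 2 (F'): F=RGRG U=WWBR R=YBYR D=GOYY L=GWOW
After move 3 (R'): R=BRYY U=WBBO F=RWRR D=GGYG B=YOOB
Query 1: D[0] = G
Query 2: L[2] = O
Query 3: L[3] = W
Query 4: R[2] = Y

Answer: G O W Y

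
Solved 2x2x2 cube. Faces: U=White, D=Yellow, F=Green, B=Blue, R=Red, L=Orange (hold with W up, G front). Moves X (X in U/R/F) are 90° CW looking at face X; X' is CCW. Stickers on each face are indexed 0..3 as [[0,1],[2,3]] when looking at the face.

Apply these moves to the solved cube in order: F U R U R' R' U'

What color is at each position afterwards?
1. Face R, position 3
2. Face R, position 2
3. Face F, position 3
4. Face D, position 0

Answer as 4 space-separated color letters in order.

Answer: W Y G R

Derivation:
After move 1 (F): F=GGGG U=WWOO R=WRWR D=RRYY L=OYOY
After move 2 (U): U=OWOW F=WRGG R=BBWR B=OYBB L=GGOY
After move 3 (R): R=WBRB U=OROG F=WRGY D=RBYO B=WYWB
After move 4 (U): U=OOGR F=WBGY R=WYRB B=GGWB L=WROY
After move 5 (R'): R=YBWR U=OWGG F=WOGR D=RBYY B=OGBB
After move 6 (R'): R=BRYW U=OBGO F=WWGG D=ROYR B=YGBB
After move 7 (U'): U=BOOG F=WRGG R=WWYW B=BRBB L=YGOY
Query 1: R[3] = W
Query 2: R[2] = Y
Query 3: F[3] = G
Query 4: D[0] = R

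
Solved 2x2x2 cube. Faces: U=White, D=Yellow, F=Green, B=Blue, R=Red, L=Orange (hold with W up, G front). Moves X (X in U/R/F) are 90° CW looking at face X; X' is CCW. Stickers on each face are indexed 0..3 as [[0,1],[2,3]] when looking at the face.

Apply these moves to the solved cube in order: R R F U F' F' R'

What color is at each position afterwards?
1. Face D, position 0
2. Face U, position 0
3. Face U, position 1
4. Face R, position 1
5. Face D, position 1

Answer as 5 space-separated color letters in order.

After move 1 (R): R=RRRR U=WGWG F=GYGY D=YBYB B=WBWB
After move 2 (R): R=RRRR U=WYWY F=GBGB D=YWYW B=GBGB
After move 3 (F): F=GGBB U=WYOO R=WRYR D=RRYW L=OYOW
After move 4 (U): U=OWOY F=WRBB R=GBYR B=OYGB L=GGOW
After move 5 (F'): F=RBWB U=OWGY R=RBRR D=GWYW L=GYOO
After move 6 (F'): F=BBRW U=OWRR R=WBGR D=YOYW L=GYOG
After move 7 (R'): R=BRWG U=OGRO F=BWRR D=YBYW B=WYOB
Query 1: D[0] = Y
Query 2: U[0] = O
Query 3: U[1] = G
Query 4: R[1] = R
Query 5: D[1] = B

Answer: Y O G R B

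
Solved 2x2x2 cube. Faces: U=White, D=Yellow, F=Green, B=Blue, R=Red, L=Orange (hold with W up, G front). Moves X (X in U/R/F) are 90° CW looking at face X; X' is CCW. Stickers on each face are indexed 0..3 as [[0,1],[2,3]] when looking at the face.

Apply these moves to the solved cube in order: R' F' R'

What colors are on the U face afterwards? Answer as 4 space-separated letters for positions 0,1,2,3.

Answer: W Y R Y

Derivation:
After move 1 (R'): R=RRRR U=WBWB F=GWGW D=YGYG B=YBYB
After move 2 (F'): F=WWGG U=WBRR R=GRYR D=OOYG L=OBOW
After move 3 (R'): R=RRGY U=WYRY F=WBGR D=OWYG B=GBOB
Query: U face = WYRY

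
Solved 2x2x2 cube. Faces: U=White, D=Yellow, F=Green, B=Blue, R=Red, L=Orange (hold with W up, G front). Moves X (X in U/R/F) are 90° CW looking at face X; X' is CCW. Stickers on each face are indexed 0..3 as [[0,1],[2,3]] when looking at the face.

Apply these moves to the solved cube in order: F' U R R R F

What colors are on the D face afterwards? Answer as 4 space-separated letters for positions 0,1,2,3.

After move 1 (F'): F=GGGG U=WWRR R=YRYR D=OOYY L=OWOW
After move 2 (U): U=RWRW F=YRGG R=BBYR B=OWBB L=GGOW
After move 3 (R): R=YBRB U=RRRG F=YOGY D=OBYO B=WWWB
After move 4 (R): R=RYBB U=RORY F=YBGO D=OWYW B=GWRB
After move 5 (R): R=BRBY U=RBRO F=YWGW D=ORYG B=YWOB
After move 6 (F): F=GYWW U=RBWG R=RROY D=BBYG L=GOOR
Query: D face = BBYG

Answer: B B Y G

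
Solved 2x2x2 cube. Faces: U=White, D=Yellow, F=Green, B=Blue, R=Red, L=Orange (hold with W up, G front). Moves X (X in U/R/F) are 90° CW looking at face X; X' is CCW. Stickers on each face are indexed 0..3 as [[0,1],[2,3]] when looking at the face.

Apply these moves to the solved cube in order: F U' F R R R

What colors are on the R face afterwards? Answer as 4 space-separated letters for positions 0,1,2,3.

Answer: G R W O

Derivation:
After move 1 (F): F=GGGG U=WWOO R=WRWR D=RRYY L=OYOY
After move 2 (U'): U=WOWO F=OYGG R=GGWR B=WRBB L=BBOY
After move 3 (F): F=GOGY U=WOYB R=WGOR D=WGYY L=BROR
After move 4 (R): R=OWRG U=WOYY F=GGGY D=WBYW B=BROB
After move 5 (R): R=ROGW U=WGYY F=GBGW D=WOYB B=YROB
After move 6 (R): R=GRWO U=WBYW F=GOGB D=WOYY B=YRGB
Query: R face = GRWO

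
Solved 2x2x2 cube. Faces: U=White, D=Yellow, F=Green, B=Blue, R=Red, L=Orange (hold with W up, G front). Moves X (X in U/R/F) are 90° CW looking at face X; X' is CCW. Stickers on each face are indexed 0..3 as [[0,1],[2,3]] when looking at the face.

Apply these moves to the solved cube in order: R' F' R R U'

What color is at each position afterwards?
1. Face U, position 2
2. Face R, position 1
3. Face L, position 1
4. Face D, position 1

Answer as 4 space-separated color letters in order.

After move 1 (R'): R=RRRR U=WBWB F=GWGW D=YGYG B=YBYB
After move 2 (F'): F=WWGG U=WBRR R=GRYR D=OOYG L=OBOW
After move 3 (R): R=YGRR U=WWRG F=WOGG D=OYYY B=RBBB
After move 4 (R): R=RYRG U=WORG F=WYGY D=OBYR B=GBWB
After move 5 (U'): U=OGWR F=OBGY R=WYRG B=RYWB L=GBOW
Query 1: U[2] = W
Query 2: R[1] = Y
Query 3: L[1] = B
Query 4: D[1] = B

Answer: W Y B B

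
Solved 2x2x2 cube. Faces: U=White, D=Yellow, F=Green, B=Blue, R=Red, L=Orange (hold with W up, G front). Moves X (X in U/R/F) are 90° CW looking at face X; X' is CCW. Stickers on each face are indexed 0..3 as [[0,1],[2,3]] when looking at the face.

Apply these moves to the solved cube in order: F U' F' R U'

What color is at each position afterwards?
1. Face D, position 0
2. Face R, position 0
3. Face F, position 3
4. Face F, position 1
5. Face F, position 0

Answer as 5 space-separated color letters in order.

After move 1 (F): F=GGGG U=WWOO R=WRWR D=RRYY L=OYOY
After move 2 (U'): U=WOWO F=OYGG R=GGWR B=WRBB L=BBOY
After move 3 (F'): F=YGOG U=WOGW R=RGRR D=BYYY L=BOOW
After move 4 (R): R=RRRG U=WGGG F=YYOY D=BBYW B=WROB
After move 5 (U'): U=GGWG F=BOOY R=YYRG B=RROB L=WROW
Query 1: D[0] = B
Query 2: R[0] = Y
Query 3: F[3] = Y
Query 4: F[1] = O
Query 5: F[0] = B

Answer: B Y Y O B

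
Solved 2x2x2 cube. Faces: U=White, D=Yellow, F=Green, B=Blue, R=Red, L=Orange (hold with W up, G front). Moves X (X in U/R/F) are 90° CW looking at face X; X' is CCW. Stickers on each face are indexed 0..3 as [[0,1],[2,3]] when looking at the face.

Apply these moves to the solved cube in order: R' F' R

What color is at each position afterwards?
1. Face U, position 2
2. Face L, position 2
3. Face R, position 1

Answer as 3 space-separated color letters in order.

After move 1 (R'): R=RRRR U=WBWB F=GWGW D=YGYG B=YBYB
After move 2 (F'): F=WWGG U=WBRR R=GRYR D=OOYG L=OBOW
After move 3 (R): R=YGRR U=WWRG F=WOGG D=OYYY B=RBBB
Query 1: U[2] = R
Query 2: L[2] = O
Query 3: R[1] = G

Answer: R O G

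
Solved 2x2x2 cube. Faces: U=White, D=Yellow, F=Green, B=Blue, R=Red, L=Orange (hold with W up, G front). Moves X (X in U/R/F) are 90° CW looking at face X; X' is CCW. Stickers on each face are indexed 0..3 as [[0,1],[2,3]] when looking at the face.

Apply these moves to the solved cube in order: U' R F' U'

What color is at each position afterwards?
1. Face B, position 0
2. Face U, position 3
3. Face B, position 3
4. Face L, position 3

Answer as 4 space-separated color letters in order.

After move 1 (U'): U=WWWW F=OOGG R=GGRR B=RRBB L=BBOO
After move 2 (R): R=RGRG U=WOWG F=OYGY D=YBYR B=WRWB
After move 3 (F'): F=YYOG U=WORR R=BGYG D=BOYR L=BGOW
After move 4 (U'): U=ORWR F=BGOG R=YYYG B=BGWB L=WROW
Query 1: B[0] = B
Query 2: U[3] = R
Query 3: B[3] = B
Query 4: L[3] = W

Answer: B R B W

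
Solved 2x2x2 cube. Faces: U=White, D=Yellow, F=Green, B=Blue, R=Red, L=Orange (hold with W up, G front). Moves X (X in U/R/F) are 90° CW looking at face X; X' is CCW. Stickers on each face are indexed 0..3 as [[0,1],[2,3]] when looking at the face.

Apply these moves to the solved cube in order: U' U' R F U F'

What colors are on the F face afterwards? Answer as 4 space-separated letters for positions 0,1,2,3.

After move 1 (U'): U=WWWW F=OOGG R=GGRR B=RRBB L=BBOO
After move 2 (U'): U=WWWW F=BBGG R=OORR B=GGBB L=RROO
After move 3 (R): R=RORO U=WBWG F=BYGY D=YBYG B=WGWB
After move 4 (F): F=GBYY U=WBOR R=WOGO D=RRYG L=RYOB
After move 5 (U): U=OWRB F=WOYY R=WGGO B=RYWB L=GBOB
After move 6 (F'): F=OYWY U=OWWG R=RGRO D=BBYG L=GBOR
Query: F face = OYWY

Answer: O Y W Y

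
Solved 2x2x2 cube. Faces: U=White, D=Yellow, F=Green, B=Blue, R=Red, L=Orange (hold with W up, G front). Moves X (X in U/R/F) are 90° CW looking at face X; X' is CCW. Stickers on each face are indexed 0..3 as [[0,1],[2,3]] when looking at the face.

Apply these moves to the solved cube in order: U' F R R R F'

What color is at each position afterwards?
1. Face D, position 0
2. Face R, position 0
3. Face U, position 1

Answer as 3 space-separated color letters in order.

Answer: Y O B

Derivation:
After move 1 (U'): U=WWWW F=OOGG R=GGRR B=RRBB L=BBOO
After move 2 (F): F=GOGO U=WWOB R=WGWR D=RGYY L=BYOY
After move 3 (R): R=WWRG U=WOOO F=GGGY D=RBYR B=BRWB
After move 4 (R): R=RWGW U=WGOY F=GBGR D=RWYB B=OROB
After move 5 (R): R=GRWW U=WBOR F=GWGB D=ROYO B=YRGB
After move 6 (F'): F=WBGG U=WBGW R=ORRW D=YYYO L=BROO
Query 1: D[0] = Y
Query 2: R[0] = O
Query 3: U[1] = B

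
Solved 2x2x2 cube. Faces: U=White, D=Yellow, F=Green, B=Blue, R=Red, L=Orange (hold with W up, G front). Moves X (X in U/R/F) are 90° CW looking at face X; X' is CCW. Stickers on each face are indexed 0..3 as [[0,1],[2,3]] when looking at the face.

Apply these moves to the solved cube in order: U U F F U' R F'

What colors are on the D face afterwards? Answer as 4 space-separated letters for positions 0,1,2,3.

Answer: G O Y O

Derivation:
After move 1 (U): U=WWWW F=RRGG R=BBRR B=OOBB L=GGOO
After move 2 (U): U=WWWW F=BBGG R=OORR B=GGBB L=RROO
After move 3 (F): F=GBGB U=WWOR R=WOWR D=ROYY L=RYOY
After move 4 (F): F=GGBB U=WWYY R=OORR D=WWYY L=RROO
After move 5 (U'): U=WYWY F=RRBB R=GGRR B=OOBB L=GGOO
After move 6 (R): R=RGRG U=WRWB F=RWBY D=WBYO B=YOYB
After move 7 (F'): F=WYRB U=WRRR R=BGWG D=GOYO L=GBOW
Query: D face = GOYO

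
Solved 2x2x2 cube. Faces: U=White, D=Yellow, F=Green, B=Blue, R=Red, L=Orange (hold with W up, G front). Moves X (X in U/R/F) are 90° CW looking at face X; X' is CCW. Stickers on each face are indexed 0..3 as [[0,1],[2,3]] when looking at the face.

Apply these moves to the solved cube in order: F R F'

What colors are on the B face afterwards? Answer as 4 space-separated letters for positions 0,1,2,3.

After move 1 (F): F=GGGG U=WWOO R=WRWR D=RRYY L=OYOY
After move 2 (R): R=WWRR U=WGOG F=GRGY D=RBYB B=OBWB
After move 3 (F'): F=RYGG U=WGWR R=BWRR D=YYYB L=OGOO
Query: B face = OBWB

Answer: O B W B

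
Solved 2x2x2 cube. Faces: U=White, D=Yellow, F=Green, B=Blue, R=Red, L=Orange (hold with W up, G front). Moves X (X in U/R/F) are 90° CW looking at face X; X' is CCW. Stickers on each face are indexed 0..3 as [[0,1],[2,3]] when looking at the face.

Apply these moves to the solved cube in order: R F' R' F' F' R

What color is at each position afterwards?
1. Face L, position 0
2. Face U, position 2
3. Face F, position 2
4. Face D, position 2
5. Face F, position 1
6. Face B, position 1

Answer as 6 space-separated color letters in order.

After move 1 (R): R=RRRR U=WGWG F=GYGY D=YBYB B=WBWB
After move 2 (F'): F=YYGG U=WGRR R=BRYR D=OOYB L=OGOW
After move 3 (R'): R=RRBY U=WWRW F=YGGR D=OYYG B=BBOB
After move 4 (F'): F=GRYG U=WWRB R=YROY D=GWYG L=OWOR
After move 5 (F'): F=RGGY U=WWYO R=WRGY D=WRYG L=OBOR
After move 6 (R): R=GWYR U=WGYY F=RRGG D=WOYB B=OBWB
Query 1: L[0] = O
Query 2: U[2] = Y
Query 3: F[2] = G
Query 4: D[2] = Y
Query 5: F[1] = R
Query 6: B[1] = B

Answer: O Y G Y R B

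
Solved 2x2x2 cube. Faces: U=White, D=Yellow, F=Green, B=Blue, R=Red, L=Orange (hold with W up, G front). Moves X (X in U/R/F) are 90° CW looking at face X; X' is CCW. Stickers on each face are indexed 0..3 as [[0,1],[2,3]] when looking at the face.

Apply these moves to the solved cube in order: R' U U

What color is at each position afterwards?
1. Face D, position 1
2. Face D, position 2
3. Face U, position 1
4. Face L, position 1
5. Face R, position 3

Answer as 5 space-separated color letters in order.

Answer: G Y W R R

Derivation:
After move 1 (R'): R=RRRR U=WBWB F=GWGW D=YGYG B=YBYB
After move 2 (U): U=WWBB F=RRGW R=YBRR B=OOYB L=GWOO
After move 3 (U): U=BWBW F=YBGW R=OORR B=GWYB L=RROO
Query 1: D[1] = G
Query 2: D[2] = Y
Query 3: U[1] = W
Query 4: L[1] = R
Query 5: R[3] = R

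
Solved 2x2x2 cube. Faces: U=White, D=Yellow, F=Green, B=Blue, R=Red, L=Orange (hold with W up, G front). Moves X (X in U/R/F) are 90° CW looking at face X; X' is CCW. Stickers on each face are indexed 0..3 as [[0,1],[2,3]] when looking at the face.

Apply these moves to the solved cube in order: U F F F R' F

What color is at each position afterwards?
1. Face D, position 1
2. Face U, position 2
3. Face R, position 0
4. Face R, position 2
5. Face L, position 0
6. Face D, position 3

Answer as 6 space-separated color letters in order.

Answer: B W B O G G

Derivation:
After move 1 (U): U=WWWW F=RRGG R=BBRR B=OOBB L=GGOO
After move 2 (F): F=GRGR U=WWOG R=WBWR D=RBYY L=GYOY
After move 3 (F): F=GGRR U=WWYY R=OBGR D=WWYY L=GROB
After move 4 (F): F=RGRG U=WWBR R=YBYR D=GOYY L=GWOW
After move 5 (R'): R=BRYY U=WBBO F=RWRR D=GGYG B=YOOB
After move 6 (F): F=RRRW U=WBWW R=BROY D=YBYG L=GGOG
Query 1: D[1] = B
Query 2: U[2] = W
Query 3: R[0] = B
Query 4: R[2] = O
Query 5: L[0] = G
Query 6: D[3] = G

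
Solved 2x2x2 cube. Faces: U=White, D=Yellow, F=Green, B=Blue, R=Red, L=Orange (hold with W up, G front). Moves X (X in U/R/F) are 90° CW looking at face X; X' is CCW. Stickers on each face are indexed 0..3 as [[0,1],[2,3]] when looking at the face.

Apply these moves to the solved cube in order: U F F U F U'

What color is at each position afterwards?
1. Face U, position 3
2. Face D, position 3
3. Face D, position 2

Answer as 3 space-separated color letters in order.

Answer: B Y Y

Derivation:
After move 1 (U): U=WWWW F=RRGG R=BBRR B=OOBB L=GGOO
After move 2 (F): F=GRGR U=WWOG R=WBWR D=RBYY L=GYOY
After move 3 (F): F=GGRR U=WWYY R=OBGR D=WWYY L=GROB
After move 4 (U): U=YWYW F=OBRR R=OOGR B=GRBB L=GGOB
After move 5 (F): F=RORB U=YWBG R=YOWR D=GOYY L=GWOW
After move 6 (U'): U=WGYB F=GWRB R=ROWR B=YOBB L=GROW
Query 1: U[3] = B
Query 2: D[3] = Y
Query 3: D[2] = Y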